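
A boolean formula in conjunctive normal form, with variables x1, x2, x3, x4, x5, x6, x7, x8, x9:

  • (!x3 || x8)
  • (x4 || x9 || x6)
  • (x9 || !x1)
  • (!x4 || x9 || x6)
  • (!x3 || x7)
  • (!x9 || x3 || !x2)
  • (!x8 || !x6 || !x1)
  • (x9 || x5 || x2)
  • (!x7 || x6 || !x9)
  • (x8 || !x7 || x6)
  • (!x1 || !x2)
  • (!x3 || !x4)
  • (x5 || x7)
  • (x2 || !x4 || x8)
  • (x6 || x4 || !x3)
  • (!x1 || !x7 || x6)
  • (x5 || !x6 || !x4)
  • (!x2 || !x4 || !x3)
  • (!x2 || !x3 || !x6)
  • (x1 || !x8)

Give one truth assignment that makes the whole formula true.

Branch on x1: take x1 = False.
  then x8 is forced to False.
  then x3 is forced to False.
For the remaining variables, x2 = True, x4 = False, x5 = False, x6 = True, x7 = True, x9 = False works.
Every clause has at least one true literal under this assignment.

x1 = F, x2 = T, x3 = F, x4 = F, x5 = F, x6 = T, x7 = T, x8 = F, x9 = F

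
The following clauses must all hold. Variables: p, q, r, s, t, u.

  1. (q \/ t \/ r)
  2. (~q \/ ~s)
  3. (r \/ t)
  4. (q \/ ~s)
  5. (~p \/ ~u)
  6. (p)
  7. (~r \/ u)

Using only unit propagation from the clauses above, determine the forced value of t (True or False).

(p) is a unit clause: p = True.
(~u \/ ~p) with p = True leaves only ~u, so u = False.
(~r \/ u): since u = False, the clause reduces to (~r). r = False.
In (t \/ r), r is now false; t must hold, so t = True.

True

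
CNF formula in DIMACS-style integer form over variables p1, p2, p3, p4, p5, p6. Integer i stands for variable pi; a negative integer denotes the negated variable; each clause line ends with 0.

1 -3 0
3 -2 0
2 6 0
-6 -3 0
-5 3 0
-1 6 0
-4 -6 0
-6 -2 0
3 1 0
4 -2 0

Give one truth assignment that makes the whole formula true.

p1=True, p2=False, p3=False, p4=False, p5=False, p6=True

p5 occurs only negated in the remaining clauses — set p5 = False.
Set p1 = True and propagate.
  then p6 is forced to True.
  then p3 is forced to False.
  then p2 is forced to False.
  then p4 is forced to False.
Every clause has at least one true literal under this assignment.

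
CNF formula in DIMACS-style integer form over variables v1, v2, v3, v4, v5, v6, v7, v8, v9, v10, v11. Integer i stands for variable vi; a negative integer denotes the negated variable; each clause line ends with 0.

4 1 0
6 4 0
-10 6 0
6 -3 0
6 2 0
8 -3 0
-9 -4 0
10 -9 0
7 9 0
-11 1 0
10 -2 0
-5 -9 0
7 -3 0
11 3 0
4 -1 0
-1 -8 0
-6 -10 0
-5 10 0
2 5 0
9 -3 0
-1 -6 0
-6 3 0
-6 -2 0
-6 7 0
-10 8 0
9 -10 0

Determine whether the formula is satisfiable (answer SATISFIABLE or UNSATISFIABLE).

v6 = True:
  propagation gives v10=False, v9=False, v7=True, v2=False; an empty clause results — contradiction.
v6 = False:
  propagation gives v4=True, v10=False, v3=False, v2=True; an empty clause results — contradiction.
Every branch closes, so no satisfying assignment exists.

UNSATISFIABLE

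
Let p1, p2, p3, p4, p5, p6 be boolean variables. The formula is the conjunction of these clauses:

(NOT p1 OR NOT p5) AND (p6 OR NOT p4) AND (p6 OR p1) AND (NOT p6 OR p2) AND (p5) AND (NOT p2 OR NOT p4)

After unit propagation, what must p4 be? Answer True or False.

False

(p5) is a unit clause: p5 = True.
(NOT p5 OR NOT p1): since p5 = True, the clause reduces to (NOT p1). p1 = False.
In (p1 OR p6), p1 is now false; p6 must hold, so p6 = True.
(NOT p6 OR p2): since p6 = True, the clause reduces to (p2). p2 = True.
(NOT p2 OR NOT p4) with p2 = True leaves only NOT p4, so p4 = False.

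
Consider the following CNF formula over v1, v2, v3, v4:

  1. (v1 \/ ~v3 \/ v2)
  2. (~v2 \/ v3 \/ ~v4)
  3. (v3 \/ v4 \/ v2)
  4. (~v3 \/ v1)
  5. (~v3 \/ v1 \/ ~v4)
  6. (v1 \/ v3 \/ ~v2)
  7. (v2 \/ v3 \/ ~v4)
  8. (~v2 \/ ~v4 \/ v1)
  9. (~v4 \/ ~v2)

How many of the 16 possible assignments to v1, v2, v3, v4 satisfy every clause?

The models are:
  v1=T v2=F v3=T v4=F
  v1=T v2=F v3=T v4=T
  v1=T v2=T v3=F v4=F
  v1=T v2=T v3=T v4=F
Count: 4.

4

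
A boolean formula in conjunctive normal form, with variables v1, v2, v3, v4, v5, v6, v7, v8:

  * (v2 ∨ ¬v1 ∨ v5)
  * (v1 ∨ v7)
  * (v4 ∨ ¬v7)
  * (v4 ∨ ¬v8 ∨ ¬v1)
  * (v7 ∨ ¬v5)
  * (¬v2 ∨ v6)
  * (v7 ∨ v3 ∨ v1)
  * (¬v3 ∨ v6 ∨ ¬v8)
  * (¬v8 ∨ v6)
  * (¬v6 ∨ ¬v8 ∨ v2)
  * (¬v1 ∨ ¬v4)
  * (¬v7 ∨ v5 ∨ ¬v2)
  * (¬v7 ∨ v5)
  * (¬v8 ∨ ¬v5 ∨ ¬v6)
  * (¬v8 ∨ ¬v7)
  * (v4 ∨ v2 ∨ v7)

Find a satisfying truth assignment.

v1 = T  v2 = T  v3 = T  v4 = F  v5 = F  v6 = T  v7 = F  v8 = F

Check each clause:
  1. (v5 ∨ v2 ∨ ¬v1) — v2 is true.
  2. (v1 ∨ v7) — v1 is true.
  3. (v4 ∨ ¬v7) — ¬v7 is true.
  4. (v4 ∨ ¬v8 ∨ ¬v1) — ¬v8 is true.
  5. (v7 ∨ ¬v5) — ¬v5 is true.
  6. (¬v2 ∨ v6) — v6 is true.
  7. (v3 ∨ v7 ∨ v1) — v1 is true.
  8. (¬v3 ∨ ¬v8 ∨ v6) — ¬v8 is true.
  9. (v6 ∨ ¬v8) — ¬v8 is true.
  10. (¬v6 ∨ ¬v8 ∨ v2) — ¬v8 is true.
  11. (¬v4 ∨ ¬v1) — ¬v4 is true.
  12. (¬v7 ∨ ¬v2 ∨ v5) — ¬v7 is true.
  13. (v5 ∨ ¬v7) — ¬v7 is true.
  14. (¬v5 ∨ ¬v8 ∨ ¬v6) — ¬v8 is true.
  15. (¬v7 ∨ ¬v8) — ¬v8 is true.
  16. (v7 ∨ v2 ∨ v4) — v2 is true.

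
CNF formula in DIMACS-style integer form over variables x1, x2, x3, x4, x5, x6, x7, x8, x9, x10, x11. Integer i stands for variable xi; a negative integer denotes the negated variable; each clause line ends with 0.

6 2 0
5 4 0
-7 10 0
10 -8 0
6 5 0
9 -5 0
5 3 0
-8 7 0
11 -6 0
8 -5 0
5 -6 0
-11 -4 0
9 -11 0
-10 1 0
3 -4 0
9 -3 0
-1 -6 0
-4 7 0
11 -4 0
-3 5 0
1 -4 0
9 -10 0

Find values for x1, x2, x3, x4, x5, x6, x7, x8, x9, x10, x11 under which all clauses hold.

x1=True, x2=True, x3=False, x4=False, x5=True, x6=False, x7=True, x8=True, x9=True, x10=True, x11=True

x2 occurs only positively in the remaining clauses — set x2 = True.
Pure literal: x9 appears only positively; assign x9 = True.
Branch on x1: take x1 = True.
  then x6 is forced to False.
  then x5 is forced to True.
  then x8 is forced to True.
  then x10 is forced to True.
  then x7 is forced to True.
Branch on x3: take x3 = False.
  then x4 is forced to False.
x11 is now unconstrained; take x11 = True.
Every clause has at least one true literal under this assignment.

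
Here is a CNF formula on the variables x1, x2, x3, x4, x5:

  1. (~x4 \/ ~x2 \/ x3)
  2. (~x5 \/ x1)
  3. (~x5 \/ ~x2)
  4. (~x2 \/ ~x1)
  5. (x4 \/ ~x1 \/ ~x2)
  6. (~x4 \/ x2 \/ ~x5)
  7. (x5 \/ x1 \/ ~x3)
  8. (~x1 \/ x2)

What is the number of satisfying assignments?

3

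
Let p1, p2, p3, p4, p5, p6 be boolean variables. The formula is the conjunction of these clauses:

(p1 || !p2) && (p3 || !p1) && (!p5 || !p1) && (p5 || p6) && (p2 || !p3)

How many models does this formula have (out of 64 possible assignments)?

8

Split on p1, then p2.
  p1=T, p2=T: remaining (p3,p4,p5,p6) ∈ {(T,F,F,T); (T,T,F,T)} — 2.
  p1=T, p2=F: a clause becomes empty — 0.
  p1=F, p2=T: a clause becomes empty — 0.
  p1=F, p2=F: p4 free; 3 ways for (p3,p5,p6) × 2^1 = 6.
Total: 2 + 0 + 0 + 6 = 8.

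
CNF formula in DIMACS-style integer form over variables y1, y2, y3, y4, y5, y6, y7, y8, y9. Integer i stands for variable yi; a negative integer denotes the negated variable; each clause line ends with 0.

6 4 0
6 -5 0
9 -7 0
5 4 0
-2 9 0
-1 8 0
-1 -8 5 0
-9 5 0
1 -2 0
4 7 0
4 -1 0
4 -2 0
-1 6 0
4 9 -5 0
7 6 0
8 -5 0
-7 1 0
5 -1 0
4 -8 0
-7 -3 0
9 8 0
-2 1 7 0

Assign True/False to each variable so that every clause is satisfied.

y1=1, y2=0, y3=0, y4=1, y5=1, y6=1, y7=0, y8=1, y9=0

Check each clause:
  1. (y4 OR y6) — y4 is true.
  2. (y6 OR NOT y5) — y6 is true.
  3. (NOT y7 OR y9) — NOT y7 is true.
  4. (y4 OR y5) — y4 is true.
  5. (y9 OR NOT y2) — NOT y2 is true.
  6. (NOT y1 OR y8) — y8 is true.
  7. (NOT y1 OR y5 OR NOT y8) — y5 is true.
  8. (y5 OR NOT y9) — y5 is true.
  9. (NOT y2 OR y1) — y1 is true.
  10. (y4 OR y7) — y4 is true.
  11. (NOT y1 OR y4) — y4 is true.
  12. (y4 OR NOT y2) — y4 is true.
  13. (NOT y1 OR y6) — y6 is true.
  14. (NOT y5 OR y4 OR y9) — y4 is true.
  15. (y7 OR y6) — y6 is true.
  16. (NOT y5 OR y8) — y8 is true.
  17. (NOT y7 OR y1) — y1 is true.
  18. (y5 OR NOT y1) — y5 is true.
  19. (NOT y8 OR y4) — y4 is true.
  20. (NOT y3 OR NOT y7) — NOT y7 is true.
  21. (y8 OR y9) — y8 is true.
  22. (y7 OR y1 OR NOT y2) — y1 is true.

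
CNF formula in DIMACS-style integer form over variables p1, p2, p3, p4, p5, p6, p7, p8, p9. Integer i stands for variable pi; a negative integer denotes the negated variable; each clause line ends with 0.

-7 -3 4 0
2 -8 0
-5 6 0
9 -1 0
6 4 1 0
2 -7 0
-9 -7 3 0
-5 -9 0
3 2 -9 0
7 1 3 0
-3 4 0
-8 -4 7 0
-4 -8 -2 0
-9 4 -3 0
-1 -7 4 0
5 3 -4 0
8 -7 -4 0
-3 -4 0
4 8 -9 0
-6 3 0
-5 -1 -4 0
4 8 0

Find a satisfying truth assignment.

p1 = 1, p2 = 1, p3 = 0, p4 = 0, p5 = 0, p6 = 0, p7 = 0, p8 = 1, p9 = 1

Check each clause:
  1. (¬p3 ∨ p4 ∨ ¬p7) — ¬p7 is true.
  2. (¬p8 ∨ p2) — p2 is true.
  3. (p6 ∨ ¬p5) — ¬p5 is true.
  4. (p9 ∨ ¬p1) — p9 is true.
  5. (p1 ∨ p6 ∨ p4) — p1 is true.
  6. (¬p7 ∨ p2) — ¬p7 is true.
  7. (¬p7 ∨ p3 ∨ ¬p9) — ¬p7 is true.
  8. (¬p9 ∨ ¬p5) — ¬p5 is true.
  9. (¬p9 ∨ p3 ∨ p2) — p2 is true.
  10. (p3 ∨ p7 ∨ p1) — p1 is true.
  11. (¬p3 ∨ p4) — ¬p3 is true.
  12. (¬p4 ∨ p7 ∨ ¬p8) — ¬p4 is true.
  13. (¬p2 ∨ ¬p8 ∨ ¬p4) — ¬p4 is true.
  14. (¬p3 ∨ ¬p9 ∨ p4) — ¬p3 is true.
  15. (¬p7 ∨ ¬p1 ∨ p4) — ¬p7 is true.
  16. (¬p4 ∨ p3 ∨ p5) — ¬p4 is true.
  17. (p8 ∨ ¬p4 ∨ ¬p7) — p8 is true.
  18. (¬p4 ∨ ¬p3) — ¬p4 is true.
  19. (p8 ∨ p4 ∨ ¬p9) — p8 is true.
  20. (p3 ∨ ¬p6) — ¬p6 is true.
  21. (¬p1 ∨ ¬p5 ∨ ¬p4) — ¬p5 is true.
  22. (p4 ∨ p8) — p8 is true.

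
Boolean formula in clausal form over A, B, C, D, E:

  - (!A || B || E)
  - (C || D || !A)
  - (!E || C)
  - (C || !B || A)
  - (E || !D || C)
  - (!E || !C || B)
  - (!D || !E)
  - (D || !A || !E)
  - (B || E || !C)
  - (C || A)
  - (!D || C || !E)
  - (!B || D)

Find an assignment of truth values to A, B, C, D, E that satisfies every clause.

A = 1, B = 1, C = 1, D = 1, E = 0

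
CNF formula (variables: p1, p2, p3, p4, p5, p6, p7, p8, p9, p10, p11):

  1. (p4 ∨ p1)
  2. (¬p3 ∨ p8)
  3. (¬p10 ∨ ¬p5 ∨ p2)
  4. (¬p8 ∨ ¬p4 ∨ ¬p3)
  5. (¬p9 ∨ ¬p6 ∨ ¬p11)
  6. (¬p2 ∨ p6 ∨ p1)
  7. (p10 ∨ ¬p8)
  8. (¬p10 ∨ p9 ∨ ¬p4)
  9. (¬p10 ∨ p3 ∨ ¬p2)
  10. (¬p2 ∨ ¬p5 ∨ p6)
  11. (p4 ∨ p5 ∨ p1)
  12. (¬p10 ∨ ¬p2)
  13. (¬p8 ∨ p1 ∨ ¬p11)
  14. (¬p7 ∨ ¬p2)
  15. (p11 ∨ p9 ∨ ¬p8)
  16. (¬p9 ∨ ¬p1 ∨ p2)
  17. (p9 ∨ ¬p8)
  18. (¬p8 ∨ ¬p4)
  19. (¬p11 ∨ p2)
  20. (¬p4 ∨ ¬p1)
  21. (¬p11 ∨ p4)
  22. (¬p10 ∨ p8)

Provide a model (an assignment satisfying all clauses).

p1=F, p2=T, p3=F, p4=T, p5=F, p6=T, p7=F, p8=F, p9=T, p10=F, p11=F

Check each clause:
  1. (p4 ∨ p1) — p4 is true.
  2. (¬p3 ∨ p8) — ¬p3 is true.
  3. (¬p5 ∨ p2 ∨ ¬p10) — p2 is true.
  4. (¬p8 ∨ ¬p3 ∨ ¬p4) — ¬p8 is true.
  5. (¬p11 ∨ ¬p9 ∨ ¬p6) — ¬p11 is true.
  6. (p1 ∨ p6 ∨ ¬p2) — p6 is true.
  7. (¬p8 ∨ p10) — ¬p8 is true.
  8. (p9 ∨ ¬p4 ∨ ¬p10) — p9 is true.
  9. (p3 ∨ ¬p2 ∨ ¬p10) — ¬p10 is true.
  10. (¬p5 ∨ p6 ∨ ¬p2) — ¬p5 is true.
  11. (p1 ∨ p4 ∨ p5) — p4 is true.
  12. (¬p2 ∨ ¬p10) — ¬p10 is true.
  13. (¬p8 ∨ p1 ∨ ¬p11) — ¬p8 is true.
  14. (¬p7 ∨ ¬p2) — ¬p7 is true.
  15. (¬p8 ∨ p11 ∨ p9) — ¬p8 is true.
  16. (p2 ∨ ¬p9 ∨ ¬p1) — p2 is true.
  17. (p9 ∨ ¬p8) — ¬p8 is true.
  18. (¬p8 ∨ ¬p4) — ¬p8 is true.
  19. (p2 ∨ ¬p11) — p2 is true.
  20. (¬p4 ∨ ¬p1) — ¬p1 is true.
  21. (p4 ∨ ¬p11) — p4 is true.
  22. (p8 ∨ ¬p10) — ¬p10 is true.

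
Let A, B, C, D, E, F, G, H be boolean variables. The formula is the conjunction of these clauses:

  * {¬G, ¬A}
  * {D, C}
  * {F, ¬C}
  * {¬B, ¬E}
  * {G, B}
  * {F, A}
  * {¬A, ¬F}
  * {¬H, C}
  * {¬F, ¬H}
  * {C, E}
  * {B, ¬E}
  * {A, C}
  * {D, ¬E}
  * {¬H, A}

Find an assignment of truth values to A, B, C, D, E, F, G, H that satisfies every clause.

Pure literal: D appears only positively; assign D = True.
H occurs only negated in the remaining clauses — set H = False.
Branch on A: take A = False.
  then F is forced to True.
  then C is forced to True.
Try B = True.
  then E is forced to False.
G is now unconstrained; take G = True.
Check each clause:
  1. {¬A, ¬G} — ¬A is true.
  2. {C, D} — C is true.
  3. {¬C, F} — F is true.
  4. {¬E, ¬B} — ¬E is true.
  5. {B, G} — B is true.
  6. {A, F} — F is true.
  7. {¬F, ¬A} — ¬A is true.
  8. {¬H, C} — ¬H is true.
  9. {¬H, ¬F} — ¬H is true.
  10. {E, C} — C is true.
  11. {B, ¬E} — B is true.
  12. {C, A} — C is true.
  13. {D, ¬E} — ¬E is true.
  14. {¬H, A} — ¬H is true.

A=F  B=T  C=T  D=T  E=F  F=T  G=T  H=F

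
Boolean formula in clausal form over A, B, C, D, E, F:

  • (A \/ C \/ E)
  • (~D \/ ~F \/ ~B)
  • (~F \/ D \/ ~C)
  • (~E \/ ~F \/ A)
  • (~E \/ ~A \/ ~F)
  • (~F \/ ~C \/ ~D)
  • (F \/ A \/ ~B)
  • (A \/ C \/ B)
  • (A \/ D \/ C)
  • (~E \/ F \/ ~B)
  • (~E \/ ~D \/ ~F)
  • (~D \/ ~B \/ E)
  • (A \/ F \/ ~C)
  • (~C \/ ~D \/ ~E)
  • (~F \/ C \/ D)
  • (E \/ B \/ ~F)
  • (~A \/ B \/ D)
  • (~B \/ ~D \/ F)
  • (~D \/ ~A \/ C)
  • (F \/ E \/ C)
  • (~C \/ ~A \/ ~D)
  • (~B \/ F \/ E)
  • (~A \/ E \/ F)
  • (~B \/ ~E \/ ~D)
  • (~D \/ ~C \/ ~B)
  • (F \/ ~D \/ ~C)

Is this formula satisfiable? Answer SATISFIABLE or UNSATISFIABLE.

UNSATISFIABLE

F = True:
  D = True:
    propagation gives B=False, C=False, A=True; an empty clause results — contradiction.
  D = False:
    propagation gives C=False; an empty clause results — contradiction.
F = False:
  C = True:
    propagation gives A=True, D=False, B=True, E=False; an empty clause results — contradiction.
  C = False:
    propagation gives E=True, B=False, A=True, D=True; an empty clause results — contradiction.
Every branch closes, so no satisfying assignment exists.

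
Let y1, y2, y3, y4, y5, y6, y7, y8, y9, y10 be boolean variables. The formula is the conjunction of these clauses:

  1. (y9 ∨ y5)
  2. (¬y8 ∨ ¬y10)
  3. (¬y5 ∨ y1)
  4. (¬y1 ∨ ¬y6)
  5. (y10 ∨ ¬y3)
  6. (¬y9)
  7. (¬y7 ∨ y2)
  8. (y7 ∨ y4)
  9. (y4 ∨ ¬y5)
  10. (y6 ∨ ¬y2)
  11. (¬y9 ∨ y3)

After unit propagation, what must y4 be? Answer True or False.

True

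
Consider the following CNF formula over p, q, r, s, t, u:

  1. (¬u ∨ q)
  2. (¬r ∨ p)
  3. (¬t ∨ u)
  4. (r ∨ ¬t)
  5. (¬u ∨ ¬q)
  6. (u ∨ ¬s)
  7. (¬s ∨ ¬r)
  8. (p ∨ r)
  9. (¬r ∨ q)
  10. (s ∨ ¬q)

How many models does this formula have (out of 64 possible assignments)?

1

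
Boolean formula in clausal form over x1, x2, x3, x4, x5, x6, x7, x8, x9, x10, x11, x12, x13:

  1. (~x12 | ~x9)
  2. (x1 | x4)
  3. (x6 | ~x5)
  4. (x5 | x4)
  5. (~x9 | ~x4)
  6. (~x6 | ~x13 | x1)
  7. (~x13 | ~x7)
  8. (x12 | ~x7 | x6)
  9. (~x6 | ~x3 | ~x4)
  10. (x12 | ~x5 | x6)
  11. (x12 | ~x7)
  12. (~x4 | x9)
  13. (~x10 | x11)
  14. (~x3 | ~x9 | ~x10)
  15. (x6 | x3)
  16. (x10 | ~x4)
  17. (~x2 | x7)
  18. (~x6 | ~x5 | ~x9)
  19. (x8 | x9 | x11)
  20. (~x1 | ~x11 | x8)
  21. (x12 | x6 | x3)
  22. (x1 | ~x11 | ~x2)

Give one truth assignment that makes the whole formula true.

x2 occurs only negated in the remaining clauses — set x2 = False.
Pure literal: x8 appears only positively; assign x8 = True.
Try x1 = True.
Branch on x3: take x3 = False.
  then x6 is forced to True.
For the remaining variables, x4 = False, x5 = True, x7 = True, x9 = False, x10 = False, x11 = True, x12 = True, x13 = False works.

x1=1, x2=0, x3=0, x4=0, x5=1, x6=1, x7=1, x8=1, x9=0, x10=0, x11=1, x12=1, x13=0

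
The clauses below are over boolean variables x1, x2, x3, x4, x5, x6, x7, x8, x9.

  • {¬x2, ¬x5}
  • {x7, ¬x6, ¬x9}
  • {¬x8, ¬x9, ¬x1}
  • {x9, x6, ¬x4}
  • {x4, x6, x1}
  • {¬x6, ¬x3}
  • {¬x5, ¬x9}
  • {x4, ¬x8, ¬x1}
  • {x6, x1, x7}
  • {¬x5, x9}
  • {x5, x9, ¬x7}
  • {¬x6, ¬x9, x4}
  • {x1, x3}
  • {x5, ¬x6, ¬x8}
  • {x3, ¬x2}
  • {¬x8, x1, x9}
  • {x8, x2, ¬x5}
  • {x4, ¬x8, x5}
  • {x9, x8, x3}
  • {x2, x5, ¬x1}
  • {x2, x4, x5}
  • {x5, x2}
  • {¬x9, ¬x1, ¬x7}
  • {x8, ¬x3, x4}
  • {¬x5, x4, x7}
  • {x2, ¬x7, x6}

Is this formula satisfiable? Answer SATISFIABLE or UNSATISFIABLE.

SATISFIABLE

Set x1 = True and propagate.
Set x2 = True and propagate.
  then x5 is forced to False.
  then x3 is forced to True.
  then x6 is forced to False.
The remaining clauses are satisfied by x4 = True, x7 = False, x8 = False, x9 = True.
So x1=T, x2=T, x3=T, x4=T, x5=F, x6=F, x7=F, x8=F, x9=T is a satisfying assignment.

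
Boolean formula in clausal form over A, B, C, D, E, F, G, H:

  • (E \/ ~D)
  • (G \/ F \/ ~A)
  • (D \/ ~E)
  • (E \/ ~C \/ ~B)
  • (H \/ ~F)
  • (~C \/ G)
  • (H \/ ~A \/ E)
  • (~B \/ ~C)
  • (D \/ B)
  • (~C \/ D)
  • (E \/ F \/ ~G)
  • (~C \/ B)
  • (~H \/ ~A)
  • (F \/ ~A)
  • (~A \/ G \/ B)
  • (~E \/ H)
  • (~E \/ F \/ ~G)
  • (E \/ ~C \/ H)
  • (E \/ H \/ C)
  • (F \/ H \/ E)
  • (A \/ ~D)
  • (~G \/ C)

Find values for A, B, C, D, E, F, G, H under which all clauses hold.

A=F, B=T, C=F, D=F, E=F, F=F, G=F, H=T

Try A = False.
  then D is forced to False.
  then E is forced to False.
  then B is forced to True.
  then C is forced to False.
  then H is forced to True.
  then G is forced to False.
F is now unconstrained; take F = False.
Every clause has at least one true literal under this assignment.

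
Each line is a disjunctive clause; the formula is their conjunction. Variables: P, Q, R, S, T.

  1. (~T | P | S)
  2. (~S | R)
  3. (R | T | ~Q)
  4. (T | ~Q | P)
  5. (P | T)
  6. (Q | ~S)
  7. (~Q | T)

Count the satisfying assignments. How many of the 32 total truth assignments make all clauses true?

Satisfying assignments:
  P=F Q=T R=T S=T T=T
  P=T Q=F R=F S=F T=F
  P=T Q=F R=F S=F T=T
  P=T Q=F R=T S=F T=F
  P=T Q=F R=T S=F T=T
  P=T Q=T R=F S=F T=T
  P=T Q=T R=T S=F T=T
  P=T Q=T R=T S=T T=T
Count: 8.

8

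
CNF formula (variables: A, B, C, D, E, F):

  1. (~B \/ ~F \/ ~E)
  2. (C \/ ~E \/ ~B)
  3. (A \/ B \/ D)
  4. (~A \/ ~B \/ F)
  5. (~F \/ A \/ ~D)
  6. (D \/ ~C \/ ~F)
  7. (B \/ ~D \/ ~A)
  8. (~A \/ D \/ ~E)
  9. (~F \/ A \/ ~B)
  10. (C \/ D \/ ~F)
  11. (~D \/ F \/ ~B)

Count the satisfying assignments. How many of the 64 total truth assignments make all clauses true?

Case analysis on B and D:
  B=1, D=1: remaining (A,C,E,F) ∈ {(1,0,0,1); (1,1,0,1)} — 2.
  B=1, D=0: remaining (A,C,E,F) ∈ {(0,0,0,0); (0,1,0,0); (0,1,1,0)} — 3.
  B=0, D=1: remaining (A,C,E,F) ∈ {(0,0,0,0); (0,0,1,0); (0,1,0,0); (0,1,1,0)} — 4.
  B=0, D=0: remaining (A,C,E,F) ∈ {(1,0,0,0); (1,1,0,0)} — 2.
Total: 2 + 3 + 4 + 2 = 11.

11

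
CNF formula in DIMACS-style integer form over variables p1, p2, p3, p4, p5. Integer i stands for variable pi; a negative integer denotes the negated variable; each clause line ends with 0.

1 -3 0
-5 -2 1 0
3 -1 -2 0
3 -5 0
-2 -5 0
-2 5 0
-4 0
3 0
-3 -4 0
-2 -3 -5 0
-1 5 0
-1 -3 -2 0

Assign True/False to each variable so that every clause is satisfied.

p1=True, p2=False, p3=True, p4=False, p5=True

(~p4) is a unit clause, so p4 = False.
The clause (p3) is unit: p3 must be True.
Unit propagation: (p1) forces p1 = True.
(p5) is a unit clause, so p5 = True.
Unit propagation: (~p2) forces p2 = False.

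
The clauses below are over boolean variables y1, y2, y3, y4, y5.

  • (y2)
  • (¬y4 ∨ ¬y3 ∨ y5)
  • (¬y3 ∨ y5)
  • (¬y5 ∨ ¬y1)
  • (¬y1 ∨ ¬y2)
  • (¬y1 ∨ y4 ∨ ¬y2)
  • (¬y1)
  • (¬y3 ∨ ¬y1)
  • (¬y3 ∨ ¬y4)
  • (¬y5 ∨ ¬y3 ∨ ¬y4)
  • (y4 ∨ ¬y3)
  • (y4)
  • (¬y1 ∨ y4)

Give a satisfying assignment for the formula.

Unit propagation: (y2) forces y2 = True.
The clause (¬y1) is unit: y1 must be False.
(y4) is a unit clause, so y4 = True.
The clause (¬y3) is unit: y3 must be False.
y5 is now unconstrained; take y5 = True.
Every clause has at least one true literal under this assignment.

y1 = F  y2 = T  y3 = F  y4 = T  y5 = T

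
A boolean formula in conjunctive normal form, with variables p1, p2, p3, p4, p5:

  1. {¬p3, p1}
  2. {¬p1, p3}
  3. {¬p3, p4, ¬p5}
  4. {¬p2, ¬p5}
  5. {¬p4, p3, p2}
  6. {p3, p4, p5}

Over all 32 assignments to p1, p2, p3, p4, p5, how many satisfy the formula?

7

Case analysis on p3 and p4:
  p3=1, p4=1: remaining (p1,p2,p5) ∈ {(1,0,0); (1,0,1); (1,1,0)} — 3.
  p3=1, p4=0: remaining (p1,p2,p5) ∈ {(1,0,0); (1,1,0)} — 2.
  p3=0, p4=1: remaining (p1,p2,p5) ∈ {(0,1,0)} — 1.
  p3=0, p4=0: remaining (p1,p2,p5) ∈ {(0,0,1)} — 1.
Total: 3 + 2 + 1 + 1 = 7.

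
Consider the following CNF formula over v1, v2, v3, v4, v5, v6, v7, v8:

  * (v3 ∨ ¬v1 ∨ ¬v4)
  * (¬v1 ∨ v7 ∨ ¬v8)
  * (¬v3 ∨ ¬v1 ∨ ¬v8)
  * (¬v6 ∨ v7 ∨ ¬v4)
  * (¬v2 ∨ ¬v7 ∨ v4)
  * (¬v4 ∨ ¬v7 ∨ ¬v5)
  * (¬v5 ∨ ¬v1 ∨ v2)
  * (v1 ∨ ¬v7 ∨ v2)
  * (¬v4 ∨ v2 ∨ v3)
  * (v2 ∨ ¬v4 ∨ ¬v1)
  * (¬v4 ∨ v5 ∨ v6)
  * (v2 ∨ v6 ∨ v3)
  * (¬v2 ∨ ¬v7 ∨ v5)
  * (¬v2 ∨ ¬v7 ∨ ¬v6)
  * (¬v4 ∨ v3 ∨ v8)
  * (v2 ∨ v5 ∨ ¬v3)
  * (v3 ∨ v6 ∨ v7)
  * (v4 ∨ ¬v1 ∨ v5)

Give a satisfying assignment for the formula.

Set v1 = False and propagate.
The remaining clauses are satisfied by v2 = True, v3 = True, v4 = False, v5 = False, v6 = False, v7 = False, v8 = True.
Every clause has at least one true literal under this assignment.
Check each clause:
  1. (¬v4 ∨ ¬v1 ∨ v3) — v3 is true.
  2. (v7 ∨ ¬v1 ∨ ¬v8) — ¬v1 is true.
  3. (¬v1 ∨ ¬v8 ∨ ¬v3) — ¬v1 is true.
  4. (¬v4 ∨ v7 ∨ ¬v6) — ¬v6 is true.
  5. (v4 ∨ ¬v2 ∨ ¬v7) — ¬v7 is true.
  6. (¬v4 ∨ ¬v5 ∨ ¬v7) — ¬v7 is true.
  7. (v2 ∨ ¬v5 ∨ ¬v1) — v2 is true.
  8. (¬v7 ∨ v2 ∨ v1) — ¬v7 is true.
  9. (v3 ∨ v2 ∨ ¬v4) — v2 is true.
  10. (v2 ∨ ¬v4 ∨ ¬v1) — v2 is true.
  11. (¬v4 ∨ v6 ∨ v5) — ¬v4 is true.
  12. (v6 ∨ v3 ∨ v2) — v2 is true.
  13. (¬v7 ∨ ¬v2 ∨ v5) — ¬v7 is true.
  14. (¬v6 ∨ ¬v2 ∨ ¬v7) — ¬v7 is true.
  15. (¬v4 ∨ v3 ∨ v8) — v8 is true.
  16. (v2 ∨ v5 ∨ ¬v3) — v2 is true.
  17. (v3 ∨ v7 ∨ v6) — v3 is true.
  18. (¬v1 ∨ v4 ∨ v5) — ¬v1 is true.

v1=F, v2=T, v3=T, v4=F, v5=F, v6=F, v7=F, v8=T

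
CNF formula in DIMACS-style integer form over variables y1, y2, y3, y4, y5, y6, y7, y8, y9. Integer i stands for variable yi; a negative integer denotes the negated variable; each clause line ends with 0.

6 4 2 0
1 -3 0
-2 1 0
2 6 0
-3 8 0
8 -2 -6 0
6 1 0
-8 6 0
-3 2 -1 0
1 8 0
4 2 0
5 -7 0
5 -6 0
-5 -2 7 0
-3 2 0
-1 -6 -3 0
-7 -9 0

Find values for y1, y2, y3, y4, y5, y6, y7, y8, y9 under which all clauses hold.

y3 occurs only negated in the remaining clauses — set y3 = False.
y4 occurs only positively in the remaining clauses — set y4 = True.
Set y1 = False and propagate.
  then y2 is forced to False.
  then y6 is forced to True.
  then y8 is forced to True.
  then y5 is forced to True.
For the remaining variables, y7 = False, y9 = True works.

y1 = False, y2 = False, y3 = False, y4 = True, y5 = True, y6 = True, y7 = False, y8 = True, y9 = True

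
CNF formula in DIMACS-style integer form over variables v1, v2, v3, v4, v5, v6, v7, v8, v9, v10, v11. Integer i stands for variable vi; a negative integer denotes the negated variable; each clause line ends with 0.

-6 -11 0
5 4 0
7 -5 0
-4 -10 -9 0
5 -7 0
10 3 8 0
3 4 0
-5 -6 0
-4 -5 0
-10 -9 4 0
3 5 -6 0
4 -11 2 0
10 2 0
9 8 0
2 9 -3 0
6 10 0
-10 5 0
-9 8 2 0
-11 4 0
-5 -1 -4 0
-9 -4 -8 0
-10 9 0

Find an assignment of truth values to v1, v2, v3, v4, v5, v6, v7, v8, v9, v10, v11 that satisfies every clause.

v1=False  v2=True  v3=True  v4=True  v5=False  v6=True  v7=False  v8=True  v9=False  v10=False  v11=False

Check each clause:
  1. {¬v11, ¬v6} — ¬v11 is true.
  2. {v4, v5} — v4 is true.
  3. {¬v5, v7} — ¬v5 is true.
  4. {¬v10, ¬v4, ¬v9} — ¬v10 is true.
  5. {v5, ¬v7} — ¬v7 is true.
  6. {v8, v10, v3} — v8 is true.
  7. {v4, v3} — v3 is true.
  8. {¬v6, ¬v5} — ¬v5 is true.
  9. {¬v4, ¬v5} — ¬v5 is true.
  10. {¬v9, ¬v10, v4} — v4 is true.
  11. {v5, ¬v6, v3} — v3 is true.
  12. {v2, v4, ¬v11} — v2 is true.
  13. {v10, v2} — v2 is true.
  14. {v9, v8} — v8 is true.
  15. {v9, v2, ¬v3} — v2 is true.
  16. {v10, v6} — v6 is true.
  17. {¬v10, v5} — ¬v10 is true.
  18. {v2, ¬v9, v8} — v8 is true.
  19. {v4, ¬v11} — v4 is true.
  20. {¬v4, ¬v1, ¬v5} — ¬v5 is true.
  21. {¬v4, ¬v8, ¬v9} — ¬v9 is true.
  22. {¬v10, v9} — ¬v10 is true.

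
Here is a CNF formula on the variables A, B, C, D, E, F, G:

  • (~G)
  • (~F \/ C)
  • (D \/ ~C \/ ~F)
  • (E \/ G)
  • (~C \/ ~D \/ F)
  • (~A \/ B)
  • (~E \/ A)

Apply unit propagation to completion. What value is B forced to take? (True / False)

True

Unit clause (~G) sets G = False.
From (E \/ G) and G = False: E = True.
(~E \/ A): since E = True, the clause reduces to (A). A = True.
(~A \/ B) with A = True leaves only B, so B = True.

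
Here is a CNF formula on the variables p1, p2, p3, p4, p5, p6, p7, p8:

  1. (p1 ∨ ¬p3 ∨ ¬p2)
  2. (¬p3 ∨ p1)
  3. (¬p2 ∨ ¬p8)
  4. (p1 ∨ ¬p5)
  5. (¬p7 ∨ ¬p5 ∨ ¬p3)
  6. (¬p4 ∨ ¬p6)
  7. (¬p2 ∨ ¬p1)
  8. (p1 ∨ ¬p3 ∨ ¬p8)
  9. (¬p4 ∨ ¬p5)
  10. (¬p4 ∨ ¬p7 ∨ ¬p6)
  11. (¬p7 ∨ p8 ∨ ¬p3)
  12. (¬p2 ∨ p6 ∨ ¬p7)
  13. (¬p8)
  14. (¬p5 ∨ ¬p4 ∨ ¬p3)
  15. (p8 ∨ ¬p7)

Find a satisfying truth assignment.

The clause (¬p8) is unit: p8 must be False.
(¬p7) is a unit clause, so p7 = False.
Pure literal: p2 appears only negated; assign p2 = False.
Pure literal: p3 appears only negated; assign p3 = False.
Try p1 = False.
  then p5 is forced to False.
Try p4 = False.
p6 is now unconstrained; take p6 = True.

p1=False, p2=False, p3=False, p4=False, p5=False, p6=True, p7=False, p8=False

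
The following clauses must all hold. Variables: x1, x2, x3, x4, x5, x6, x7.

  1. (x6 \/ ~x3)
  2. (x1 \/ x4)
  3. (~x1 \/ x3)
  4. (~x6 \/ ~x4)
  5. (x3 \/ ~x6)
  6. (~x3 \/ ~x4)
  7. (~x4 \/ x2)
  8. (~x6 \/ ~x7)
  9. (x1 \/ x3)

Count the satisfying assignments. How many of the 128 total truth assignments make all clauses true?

4

Satisfying assignments:
  x1=1 x2=0 x3=1 x4=0 x5=0 x6=1 x7=0
  x1=1 x2=0 x3=1 x4=0 x5=1 x6=1 x7=0
  x1=1 x2=1 x3=1 x4=0 x5=0 x6=1 x7=0
  x1=1 x2=1 x3=1 x4=0 x5=1 x6=1 x7=0
Count: 4.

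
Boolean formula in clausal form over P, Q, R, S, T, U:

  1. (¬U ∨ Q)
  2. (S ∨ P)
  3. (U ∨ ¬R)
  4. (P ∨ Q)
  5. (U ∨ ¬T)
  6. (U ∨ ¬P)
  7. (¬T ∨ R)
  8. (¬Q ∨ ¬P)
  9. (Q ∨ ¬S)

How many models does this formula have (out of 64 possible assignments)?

4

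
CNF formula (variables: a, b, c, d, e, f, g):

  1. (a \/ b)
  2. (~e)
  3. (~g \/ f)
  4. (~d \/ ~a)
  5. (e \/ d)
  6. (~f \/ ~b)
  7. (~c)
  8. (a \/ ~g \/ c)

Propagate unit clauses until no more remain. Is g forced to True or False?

False

(~e) stands alone — e = False.
From (d \/ e) and e = False: d = True.
In (~a \/ ~d), ~d is now false; ~a must hold, so a = False.
From (b \/ a) and a = False: b = True.
(~f \/ ~b): since b = True, the clause reduces to (~f). f = False.
From (f \/ ~g) and f = False: g = False.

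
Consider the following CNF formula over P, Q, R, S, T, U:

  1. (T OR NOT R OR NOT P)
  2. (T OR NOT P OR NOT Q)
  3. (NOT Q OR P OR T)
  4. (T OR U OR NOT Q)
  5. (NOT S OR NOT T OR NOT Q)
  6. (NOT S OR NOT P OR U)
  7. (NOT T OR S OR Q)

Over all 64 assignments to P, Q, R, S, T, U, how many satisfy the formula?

Case analysis on T and Q:
  T=T, Q=T: forces S=F; P, R, U free → 2^3 = 8.
  T=T, Q=F: R free; 3 ways for (P,S,U) × 2^1 = 6.
  T=F, Q=T: a clause becomes empty — 0.
  T=F, Q=F: 11 of the 16 assignments to (P,R,S,U) work.
Total: 8 + 6 + 0 + 11 = 25.

25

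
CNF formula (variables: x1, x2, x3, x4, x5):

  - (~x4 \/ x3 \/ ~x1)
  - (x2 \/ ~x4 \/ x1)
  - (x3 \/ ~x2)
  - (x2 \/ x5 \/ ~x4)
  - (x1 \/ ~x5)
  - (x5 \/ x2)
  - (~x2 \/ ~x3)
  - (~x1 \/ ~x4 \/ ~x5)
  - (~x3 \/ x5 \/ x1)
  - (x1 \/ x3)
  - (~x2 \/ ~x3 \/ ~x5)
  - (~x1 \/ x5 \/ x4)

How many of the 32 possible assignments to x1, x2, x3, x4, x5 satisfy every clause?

2

The models are:
  x1=1 x2=0 x3=0 x4=0 x5=1
  x1=1 x2=0 x3=1 x4=0 x5=1
That's 2 in total.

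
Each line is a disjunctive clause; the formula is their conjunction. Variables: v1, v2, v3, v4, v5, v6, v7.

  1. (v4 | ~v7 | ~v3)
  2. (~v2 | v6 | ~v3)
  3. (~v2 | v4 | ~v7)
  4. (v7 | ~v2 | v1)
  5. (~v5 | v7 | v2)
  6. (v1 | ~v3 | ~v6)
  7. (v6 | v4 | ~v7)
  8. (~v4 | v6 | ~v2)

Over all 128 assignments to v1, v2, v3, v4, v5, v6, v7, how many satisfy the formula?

48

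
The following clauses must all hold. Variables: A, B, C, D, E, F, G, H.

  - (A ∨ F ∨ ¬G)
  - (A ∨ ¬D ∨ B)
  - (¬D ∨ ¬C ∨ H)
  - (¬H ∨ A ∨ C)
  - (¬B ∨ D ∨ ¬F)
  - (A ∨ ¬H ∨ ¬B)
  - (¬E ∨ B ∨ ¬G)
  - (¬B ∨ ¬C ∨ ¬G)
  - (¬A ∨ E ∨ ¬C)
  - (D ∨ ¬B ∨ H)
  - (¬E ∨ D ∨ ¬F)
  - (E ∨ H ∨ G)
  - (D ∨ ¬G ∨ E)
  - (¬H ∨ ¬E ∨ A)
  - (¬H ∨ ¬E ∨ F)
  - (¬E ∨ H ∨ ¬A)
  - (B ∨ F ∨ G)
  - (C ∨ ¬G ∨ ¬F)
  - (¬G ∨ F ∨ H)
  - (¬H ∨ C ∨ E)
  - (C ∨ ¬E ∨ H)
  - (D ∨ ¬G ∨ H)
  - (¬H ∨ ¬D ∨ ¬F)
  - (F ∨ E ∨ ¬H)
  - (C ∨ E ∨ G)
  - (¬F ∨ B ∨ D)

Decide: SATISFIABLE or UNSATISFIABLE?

UNSATISFIABLE

H = True:
  E = True:
    propagation gives A=True, F=True, D=True; an empty clause results — contradiction.
  E = False:
    propagation gives C=True, A=False, B=False, D=False; an empty clause results — contradiction.
H = False:
  G = True:
    propagation gives F=True, C=True, D=False; an empty clause results — contradiction.
  G = False:
    propagation gives E=True, A=False, C=True, D=False; an empty clause results — contradiction.
Every branch closes, so no satisfying assignment exists.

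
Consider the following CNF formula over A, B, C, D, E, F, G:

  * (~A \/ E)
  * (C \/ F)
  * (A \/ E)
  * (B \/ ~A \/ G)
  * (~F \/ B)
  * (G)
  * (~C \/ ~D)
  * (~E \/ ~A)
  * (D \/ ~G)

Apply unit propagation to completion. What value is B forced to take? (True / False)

Unit clause (G) sets G = True.
(~G \/ D) with G = True leaves only D, so D = True.
(~D \/ ~C): since D = True, the clause reduces to (~C). C = False.
(C \/ F) with C = False leaves only F, so F = True.
(B \/ ~F) with F = True leaves only B, so B = True.

True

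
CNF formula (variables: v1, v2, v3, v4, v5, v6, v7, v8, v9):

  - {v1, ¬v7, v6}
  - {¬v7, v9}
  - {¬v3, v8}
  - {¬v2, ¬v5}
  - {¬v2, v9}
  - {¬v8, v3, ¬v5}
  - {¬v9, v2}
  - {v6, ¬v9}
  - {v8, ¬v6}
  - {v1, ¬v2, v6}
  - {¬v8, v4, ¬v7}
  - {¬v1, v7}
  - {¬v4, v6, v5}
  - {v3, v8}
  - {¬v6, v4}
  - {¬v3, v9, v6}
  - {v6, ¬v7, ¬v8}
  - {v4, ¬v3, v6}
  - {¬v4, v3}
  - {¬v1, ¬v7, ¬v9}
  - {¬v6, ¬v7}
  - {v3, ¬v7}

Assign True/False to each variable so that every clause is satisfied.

v1 = False, v2 = False, v3 = True, v4 = True, v5 = False, v6 = True, v7 = False, v8 = True, v9 = False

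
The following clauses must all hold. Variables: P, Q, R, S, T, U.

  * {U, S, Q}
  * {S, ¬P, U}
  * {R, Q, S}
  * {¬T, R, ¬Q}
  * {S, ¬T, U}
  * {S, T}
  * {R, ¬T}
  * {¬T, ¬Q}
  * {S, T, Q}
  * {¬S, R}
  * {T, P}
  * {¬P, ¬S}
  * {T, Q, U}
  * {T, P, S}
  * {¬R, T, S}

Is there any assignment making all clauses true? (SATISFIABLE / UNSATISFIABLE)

Try P = False.
  then T is forced to True.
  then R is forced to True.
  then Q is forced to False.
Try S = True.
U is now unconstrained; take U = False.
Every clause has at least one true literal under this assignment.
So P = False, Q = False, R = True, S = True, T = True, U = False is a satisfying assignment.

SATISFIABLE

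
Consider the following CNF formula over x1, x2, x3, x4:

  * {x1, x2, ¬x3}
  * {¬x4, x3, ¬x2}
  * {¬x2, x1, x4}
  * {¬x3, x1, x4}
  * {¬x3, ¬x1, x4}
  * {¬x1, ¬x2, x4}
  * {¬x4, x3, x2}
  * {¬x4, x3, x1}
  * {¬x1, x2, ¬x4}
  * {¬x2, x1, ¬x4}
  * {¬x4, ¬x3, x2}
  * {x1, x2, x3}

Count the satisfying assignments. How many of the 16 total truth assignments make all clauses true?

The models are:
  x1=T x2=F x3=F x4=F
  x1=T x2=T x3=T x4=T
That's 2 in total.

2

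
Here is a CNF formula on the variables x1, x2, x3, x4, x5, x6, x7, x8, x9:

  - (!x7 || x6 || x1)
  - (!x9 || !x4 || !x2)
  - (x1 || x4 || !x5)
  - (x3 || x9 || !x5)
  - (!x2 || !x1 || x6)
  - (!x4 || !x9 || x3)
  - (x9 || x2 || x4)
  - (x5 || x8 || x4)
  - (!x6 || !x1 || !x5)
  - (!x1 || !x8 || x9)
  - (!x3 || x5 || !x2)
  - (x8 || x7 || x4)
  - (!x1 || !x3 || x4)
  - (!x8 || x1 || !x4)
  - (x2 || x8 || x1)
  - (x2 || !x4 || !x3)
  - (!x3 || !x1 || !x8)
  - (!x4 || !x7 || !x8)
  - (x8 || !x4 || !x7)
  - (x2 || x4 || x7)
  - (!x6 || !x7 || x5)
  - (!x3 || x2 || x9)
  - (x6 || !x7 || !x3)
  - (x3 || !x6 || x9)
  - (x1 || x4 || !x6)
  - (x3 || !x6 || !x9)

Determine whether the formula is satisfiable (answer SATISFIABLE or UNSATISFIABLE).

SATISFIABLE

Branch on x1: take x1 = True.
For the remaining variables, x2 = False, x3 = False, x4 = False, x5 = True, x6 = False, x7 = True, x8 = False, x9 = True works.
So x1=True, x2=False, x3=False, x4=False, x5=True, x6=False, x7=True, x8=False, x9=True is a satisfying assignment.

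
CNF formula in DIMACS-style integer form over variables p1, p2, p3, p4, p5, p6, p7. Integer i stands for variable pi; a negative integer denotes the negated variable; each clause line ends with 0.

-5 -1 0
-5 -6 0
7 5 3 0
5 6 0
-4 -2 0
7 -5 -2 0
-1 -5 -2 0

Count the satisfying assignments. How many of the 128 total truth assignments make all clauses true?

28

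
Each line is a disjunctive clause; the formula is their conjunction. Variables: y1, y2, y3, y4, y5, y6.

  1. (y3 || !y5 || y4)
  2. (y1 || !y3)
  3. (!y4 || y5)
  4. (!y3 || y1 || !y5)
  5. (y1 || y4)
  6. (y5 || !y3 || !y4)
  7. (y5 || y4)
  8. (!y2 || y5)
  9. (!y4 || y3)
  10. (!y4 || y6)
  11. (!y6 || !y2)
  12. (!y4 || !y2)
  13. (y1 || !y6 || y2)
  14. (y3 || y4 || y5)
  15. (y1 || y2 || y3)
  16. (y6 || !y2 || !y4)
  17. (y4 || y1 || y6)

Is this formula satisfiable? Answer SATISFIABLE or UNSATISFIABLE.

SATISFIABLE

y1 occurs only positively in the remaining clauses — set y1 = True.
Branch on y2: take y2 = False.
The remaining clauses are satisfied by y3 = True, y4 = False, y5 = True, y6 = True.
So y1 = True, y2 = False, y3 = True, y4 = False, y5 = True, y6 = True is a satisfying assignment.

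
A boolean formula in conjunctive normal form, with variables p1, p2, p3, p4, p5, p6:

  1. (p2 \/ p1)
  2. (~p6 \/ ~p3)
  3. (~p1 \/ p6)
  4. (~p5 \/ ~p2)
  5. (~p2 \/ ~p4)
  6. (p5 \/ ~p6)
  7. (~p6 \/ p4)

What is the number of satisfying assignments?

3

Satisfying assignments:
  p1=0 p2=1 p3=0 p4=0 p5=0 p6=0
  p1=0 p2=1 p3=1 p4=0 p5=0 p6=0
  p1=1 p2=0 p3=0 p4=1 p5=1 p6=1
Count: 3.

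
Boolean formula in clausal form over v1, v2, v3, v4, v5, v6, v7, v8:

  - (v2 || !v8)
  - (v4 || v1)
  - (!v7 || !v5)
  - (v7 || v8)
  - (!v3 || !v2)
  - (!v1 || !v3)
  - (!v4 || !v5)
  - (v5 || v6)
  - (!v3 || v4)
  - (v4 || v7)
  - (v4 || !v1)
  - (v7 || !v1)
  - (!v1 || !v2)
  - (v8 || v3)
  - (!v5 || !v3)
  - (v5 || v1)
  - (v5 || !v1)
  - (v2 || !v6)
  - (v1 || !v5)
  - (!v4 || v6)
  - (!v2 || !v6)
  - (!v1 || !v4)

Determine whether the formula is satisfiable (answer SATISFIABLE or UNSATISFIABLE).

v1 = True:
  propagation gives v3=False, v4=True; an empty clause results — contradiction.
v1 = False:
  propagation gives v4=True, v5=False; an empty clause results — contradiction.
Every branch closes, so no satisfying assignment exists.

UNSATISFIABLE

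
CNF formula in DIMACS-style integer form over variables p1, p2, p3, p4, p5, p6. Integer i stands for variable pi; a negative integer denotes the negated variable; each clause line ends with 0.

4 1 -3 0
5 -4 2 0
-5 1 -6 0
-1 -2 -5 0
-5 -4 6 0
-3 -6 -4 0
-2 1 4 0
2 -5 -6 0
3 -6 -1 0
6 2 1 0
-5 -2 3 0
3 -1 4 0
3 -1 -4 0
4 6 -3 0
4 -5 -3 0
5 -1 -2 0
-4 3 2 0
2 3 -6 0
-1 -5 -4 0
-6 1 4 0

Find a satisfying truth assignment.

p1 = F, p2 = T, p3 = T, p4 = T, p5 = F, p6 = F

Check each clause:
  1. (p4 ∨ p1 ∨ ¬p3) — p4 is true.
  2. (¬p4 ∨ p5 ∨ p2) — p2 is true.
  3. (¬p5 ∨ p1 ∨ ¬p6) — ¬p6 is true.
  4. (¬p5 ∨ ¬p1 ∨ ¬p2) — ¬p5 is true.
  5. (¬p4 ∨ ¬p5 ∨ p6) — ¬p5 is true.
  6. (¬p4 ∨ ¬p3 ∨ ¬p6) — ¬p6 is true.
  7. (p1 ∨ p4 ∨ ¬p2) — p4 is true.
  8. (¬p6 ∨ p2 ∨ ¬p5) — ¬p6 is true.
  9. (¬p6 ∨ ¬p1 ∨ p3) — ¬p6 is true.
  10. (p6 ∨ p1 ∨ p2) — p2 is true.
  11. (p3 ∨ ¬p5 ∨ ¬p2) — p3 is true.
  12. (¬p1 ∨ p4 ∨ p3) — p3 is true.
  13. (¬p1 ∨ ¬p4 ∨ p3) — p3 is true.
  14. (¬p3 ∨ p4 ∨ p6) — p4 is true.
  15. (¬p5 ∨ p4 ∨ ¬p3) — ¬p5 is true.
  16. (¬p2 ∨ ¬p1 ∨ p5) — ¬p1 is true.
  17. (p2 ∨ p3 ∨ ¬p4) — p2 is true.
  18. (¬p6 ∨ p2 ∨ p3) — p2 is true.
  19. (¬p5 ∨ ¬p4 ∨ ¬p1) — ¬p5 is true.
  20. (p1 ∨ ¬p6 ∨ p4) — ¬p6 is true.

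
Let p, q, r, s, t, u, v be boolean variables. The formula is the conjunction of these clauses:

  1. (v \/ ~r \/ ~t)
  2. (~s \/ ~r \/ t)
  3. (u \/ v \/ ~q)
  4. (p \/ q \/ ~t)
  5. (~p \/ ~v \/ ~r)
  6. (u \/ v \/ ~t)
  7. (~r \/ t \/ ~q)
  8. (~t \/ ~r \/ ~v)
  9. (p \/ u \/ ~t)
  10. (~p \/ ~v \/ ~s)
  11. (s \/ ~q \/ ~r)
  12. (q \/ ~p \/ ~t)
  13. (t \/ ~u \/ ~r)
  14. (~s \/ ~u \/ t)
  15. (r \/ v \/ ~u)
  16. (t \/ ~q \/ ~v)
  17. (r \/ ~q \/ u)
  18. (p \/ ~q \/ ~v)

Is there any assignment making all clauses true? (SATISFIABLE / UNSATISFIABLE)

SATISFIABLE

Set p = False and propagate.
Branch on q: take q = False.
  then t is forced to False.
For the remaining variables, r = False, s = True, u = False, v = False works.
Every clause has at least one true literal under this assignment.
So p=F, q=F, r=F, s=T, t=F, u=F, v=F is a satisfying assignment.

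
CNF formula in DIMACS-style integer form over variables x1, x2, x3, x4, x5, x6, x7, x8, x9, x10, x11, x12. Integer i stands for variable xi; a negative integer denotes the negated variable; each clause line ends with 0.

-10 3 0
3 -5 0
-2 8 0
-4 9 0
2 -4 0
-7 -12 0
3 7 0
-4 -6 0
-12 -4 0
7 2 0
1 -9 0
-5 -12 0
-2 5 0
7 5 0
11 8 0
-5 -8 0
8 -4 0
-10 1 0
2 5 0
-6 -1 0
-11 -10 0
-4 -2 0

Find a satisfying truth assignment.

x1=False  x2=False  x3=True  x4=False  x5=True  x6=True  x7=True  x8=False  x9=False  x10=False  x11=True  x12=False

Pure literal: x3 appears only positively; assign x3 = True.
Pure literal: x4 appears only negated; assign x4 = False.
Try x1 = False.
  then x9 is forced to False.
  then x10 is forced to False.
The remaining clauses are satisfied by x2 = False, x5 = True, x6 = True, x7 = True, x8 = False, x11 = True, x12 = False.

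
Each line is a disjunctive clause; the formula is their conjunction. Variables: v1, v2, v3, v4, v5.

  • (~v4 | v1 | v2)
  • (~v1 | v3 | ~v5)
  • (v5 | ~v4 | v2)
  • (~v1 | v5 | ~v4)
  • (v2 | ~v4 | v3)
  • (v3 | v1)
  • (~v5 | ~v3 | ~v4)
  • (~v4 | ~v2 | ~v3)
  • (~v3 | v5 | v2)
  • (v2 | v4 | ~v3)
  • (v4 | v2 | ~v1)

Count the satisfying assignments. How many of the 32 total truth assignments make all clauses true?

5

Satisfying assignments:
  v1=0 v2=1 v3=1 v4=0 v5=0
  v1=0 v2=1 v3=1 v4=0 v5=1
  v1=1 v2=1 v3=0 v4=0 v5=0
  v1=1 v2=1 v3=1 v4=0 v5=0
  v1=1 v2=1 v3=1 v4=0 v5=1
Count: 5.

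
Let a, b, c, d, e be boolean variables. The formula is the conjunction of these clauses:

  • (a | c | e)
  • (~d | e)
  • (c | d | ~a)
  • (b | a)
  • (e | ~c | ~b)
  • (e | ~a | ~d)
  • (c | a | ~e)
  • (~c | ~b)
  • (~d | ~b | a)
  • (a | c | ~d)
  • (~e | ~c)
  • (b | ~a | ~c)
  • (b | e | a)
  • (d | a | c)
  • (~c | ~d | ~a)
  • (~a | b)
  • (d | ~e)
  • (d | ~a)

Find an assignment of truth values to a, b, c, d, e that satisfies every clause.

a=T  b=T  c=F  d=T  e=T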